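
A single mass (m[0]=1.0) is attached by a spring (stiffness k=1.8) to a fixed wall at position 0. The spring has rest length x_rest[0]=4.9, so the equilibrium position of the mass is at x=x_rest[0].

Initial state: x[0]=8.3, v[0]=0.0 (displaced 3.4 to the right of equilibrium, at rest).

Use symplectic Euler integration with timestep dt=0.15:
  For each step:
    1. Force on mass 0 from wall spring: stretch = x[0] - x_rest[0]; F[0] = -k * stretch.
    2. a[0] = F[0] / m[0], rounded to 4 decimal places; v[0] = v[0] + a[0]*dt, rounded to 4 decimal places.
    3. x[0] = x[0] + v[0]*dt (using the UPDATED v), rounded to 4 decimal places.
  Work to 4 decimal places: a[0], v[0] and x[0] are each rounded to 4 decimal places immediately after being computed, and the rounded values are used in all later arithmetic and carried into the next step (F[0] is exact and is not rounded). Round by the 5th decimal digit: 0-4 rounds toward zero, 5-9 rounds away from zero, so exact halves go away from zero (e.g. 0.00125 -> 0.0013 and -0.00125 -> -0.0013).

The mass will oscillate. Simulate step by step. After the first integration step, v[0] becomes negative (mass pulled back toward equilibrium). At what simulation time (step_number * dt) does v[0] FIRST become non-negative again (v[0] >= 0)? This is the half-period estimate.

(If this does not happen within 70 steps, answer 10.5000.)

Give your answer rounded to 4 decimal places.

Step 0: x=[8.3000] v=[0.0000]
Step 1: x=[8.1623] v=[-0.9180]
Step 2: x=[7.8925] v=[-1.7988]
Step 3: x=[7.5015] v=[-2.6068]
Step 4: x=[7.0051] v=[-3.3092]
Step 5: x=[6.4235] v=[-3.8776]
Step 6: x=[5.7802] v=[-4.2889]
Step 7: x=[5.1012] v=[-4.5266]
Step 8: x=[4.4141] v=[-4.5809]
Step 9: x=[3.7466] v=[-4.4497]
Step 10: x=[3.1259] v=[-4.1383]
Step 11: x=[2.5770] v=[-3.6593]
Step 12: x=[2.1222] v=[-3.0321]
Step 13: x=[1.7799] v=[-2.2821]
Step 14: x=[1.5639] v=[-1.4397]
Step 15: x=[1.4831] v=[-0.5390]
Step 16: x=[1.5406] v=[0.3836]
First v>=0 after going negative at step 16, time=2.4000

Answer: 2.4000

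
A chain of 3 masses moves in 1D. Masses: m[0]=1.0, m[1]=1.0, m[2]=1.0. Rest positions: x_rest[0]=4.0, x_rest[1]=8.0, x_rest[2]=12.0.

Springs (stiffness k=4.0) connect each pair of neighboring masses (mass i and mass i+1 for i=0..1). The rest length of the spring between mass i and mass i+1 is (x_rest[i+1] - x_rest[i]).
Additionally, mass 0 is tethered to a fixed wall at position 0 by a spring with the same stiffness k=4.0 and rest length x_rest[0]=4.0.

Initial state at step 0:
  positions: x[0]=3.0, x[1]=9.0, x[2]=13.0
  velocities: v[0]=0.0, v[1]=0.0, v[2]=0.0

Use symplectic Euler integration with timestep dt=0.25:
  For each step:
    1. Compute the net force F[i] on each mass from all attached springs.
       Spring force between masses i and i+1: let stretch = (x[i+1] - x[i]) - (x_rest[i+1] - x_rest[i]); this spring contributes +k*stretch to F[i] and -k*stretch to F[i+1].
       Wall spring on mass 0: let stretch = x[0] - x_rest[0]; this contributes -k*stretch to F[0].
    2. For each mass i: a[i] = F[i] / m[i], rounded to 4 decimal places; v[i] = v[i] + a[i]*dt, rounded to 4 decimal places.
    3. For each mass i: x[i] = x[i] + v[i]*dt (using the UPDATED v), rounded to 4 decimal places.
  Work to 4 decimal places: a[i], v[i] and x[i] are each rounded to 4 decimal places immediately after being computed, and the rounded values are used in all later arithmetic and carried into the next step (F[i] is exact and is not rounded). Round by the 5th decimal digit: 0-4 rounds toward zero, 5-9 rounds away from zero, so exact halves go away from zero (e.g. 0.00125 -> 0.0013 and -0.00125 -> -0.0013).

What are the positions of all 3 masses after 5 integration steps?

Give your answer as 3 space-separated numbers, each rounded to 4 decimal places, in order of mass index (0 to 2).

Step 0: x=[3.0000 9.0000 13.0000] v=[0.0000 0.0000 0.0000]
Step 1: x=[3.7500 8.5000 13.0000] v=[3.0000 -2.0000 0.0000]
Step 2: x=[4.7500 7.9375 12.8750] v=[4.0000 -2.2500 -0.5000]
Step 3: x=[5.3594 7.8125 12.5156] v=[2.4375 -0.5000 -1.4375]
Step 4: x=[5.2422 8.2500 11.9805] v=[-0.4688 1.7500 -2.1406]
Step 5: x=[4.5664 8.8682 11.5127] v=[-2.7032 2.4727 -1.8711]

Answer: 4.5664 8.8682 11.5127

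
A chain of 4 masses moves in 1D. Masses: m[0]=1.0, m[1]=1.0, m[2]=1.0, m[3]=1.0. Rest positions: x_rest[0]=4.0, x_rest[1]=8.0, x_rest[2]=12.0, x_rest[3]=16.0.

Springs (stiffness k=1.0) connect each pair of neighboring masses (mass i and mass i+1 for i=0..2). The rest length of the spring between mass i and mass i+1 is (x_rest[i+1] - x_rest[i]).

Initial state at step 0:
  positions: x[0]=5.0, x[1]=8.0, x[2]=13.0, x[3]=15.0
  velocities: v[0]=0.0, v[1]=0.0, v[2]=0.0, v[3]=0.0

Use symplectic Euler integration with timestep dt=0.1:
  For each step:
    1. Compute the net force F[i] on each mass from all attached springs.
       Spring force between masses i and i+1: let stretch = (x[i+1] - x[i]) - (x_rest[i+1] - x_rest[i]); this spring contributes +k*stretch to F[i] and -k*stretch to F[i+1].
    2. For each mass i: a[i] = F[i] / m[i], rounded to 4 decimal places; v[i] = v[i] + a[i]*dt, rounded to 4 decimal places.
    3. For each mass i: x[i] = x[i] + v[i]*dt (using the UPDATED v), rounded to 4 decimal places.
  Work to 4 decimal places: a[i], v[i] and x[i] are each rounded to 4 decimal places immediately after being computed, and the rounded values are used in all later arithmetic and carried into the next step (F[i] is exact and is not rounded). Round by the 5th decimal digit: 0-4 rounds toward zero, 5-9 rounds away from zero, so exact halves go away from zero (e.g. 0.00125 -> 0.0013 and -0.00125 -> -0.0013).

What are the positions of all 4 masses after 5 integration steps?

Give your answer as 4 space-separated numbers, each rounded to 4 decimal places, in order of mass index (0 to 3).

Answer: 4.8602 8.2728 12.5841 15.2829

Derivation:
Step 0: x=[5.0000 8.0000 13.0000 15.0000] v=[0.0000 0.0000 0.0000 0.0000]
Step 1: x=[4.9900 8.0200 12.9700 15.0200] v=[-0.1000 0.2000 -0.3000 0.2000]
Step 2: x=[4.9703 8.0592 12.9110 15.0595] v=[-0.1970 0.3920 -0.5900 0.3950]
Step 3: x=[4.9415 8.1160 12.8250 15.1175] v=[-0.2881 0.5683 -0.8603 0.5802]
Step 4: x=[4.9044 8.1882 12.7148 15.1926] v=[-0.3707 0.7218 -1.1020 0.7510]
Step 5: x=[4.8602 8.2728 12.5841 15.2829] v=[-0.4423 0.8461 -1.3069 0.9032]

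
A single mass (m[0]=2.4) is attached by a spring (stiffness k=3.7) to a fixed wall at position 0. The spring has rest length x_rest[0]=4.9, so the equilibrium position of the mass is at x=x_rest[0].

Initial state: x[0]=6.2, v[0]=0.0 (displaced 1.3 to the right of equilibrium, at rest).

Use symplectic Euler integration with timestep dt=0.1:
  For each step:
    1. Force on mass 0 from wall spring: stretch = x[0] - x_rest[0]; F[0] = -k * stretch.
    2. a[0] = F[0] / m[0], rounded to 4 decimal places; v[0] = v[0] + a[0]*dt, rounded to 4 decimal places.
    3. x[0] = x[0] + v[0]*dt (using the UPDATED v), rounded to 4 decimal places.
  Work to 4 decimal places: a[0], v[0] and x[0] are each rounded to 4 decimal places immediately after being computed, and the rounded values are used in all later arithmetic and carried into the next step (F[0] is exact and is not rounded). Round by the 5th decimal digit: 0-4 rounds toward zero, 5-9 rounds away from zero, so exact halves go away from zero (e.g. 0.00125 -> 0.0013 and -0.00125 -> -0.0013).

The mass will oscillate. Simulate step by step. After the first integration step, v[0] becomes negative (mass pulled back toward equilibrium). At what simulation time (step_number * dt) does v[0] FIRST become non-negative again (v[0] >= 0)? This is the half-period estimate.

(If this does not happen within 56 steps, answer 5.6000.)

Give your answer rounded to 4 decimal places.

Step 0: x=[6.2000] v=[0.0000]
Step 1: x=[6.1800] v=[-0.2004]
Step 2: x=[6.1402] v=[-0.3977]
Step 3: x=[6.0813] v=[-0.5889]
Step 4: x=[6.0042] v=[-0.7710]
Step 5: x=[5.9101] v=[-0.9412]
Step 6: x=[5.8004] v=[-1.0969]
Step 7: x=[5.6768] v=[-1.2357]
Step 8: x=[5.5413] v=[-1.3555]
Step 9: x=[5.3959] v=[-1.4544]
Step 10: x=[5.2428] v=[-1.5309]
Step 11: x=[5.0844] v=[-1.5838]
Step 12: x=[4.9232] v=[-1.6122]
Step 13: x=[4.7616] v=[-1.6158]
Step 14: x=[4.6022] v=[-1.5945]
Step 15: x=[4.4473] v=[-1.5486]
Step 16: x=[4.2994] v=[-1.4788]
Step 17: x=[4.1608] v=[-1.3862]
Step 18: x=[4.0336] v=[-1.2722]
Step 19: x=[3.9197] v=[-1.1386]
Step 20: x=[3.8210] v=[-0.9875]
Step 21: x=[3.7389] v=[-0.8212]
Step 22: x=[3.6747] v=[-0.6422]
Step 23: x=[3.6294] v=[-0.4533]
Step 24: x=[3.6037] v=[-0.2574]
Step 25: x=[3.5979] v=[-0.0576]
Step 26: x=[3.6122] v=[0.1431]
First v>=0 after going negative at step 26, time=2.6000

Answer: 2.6000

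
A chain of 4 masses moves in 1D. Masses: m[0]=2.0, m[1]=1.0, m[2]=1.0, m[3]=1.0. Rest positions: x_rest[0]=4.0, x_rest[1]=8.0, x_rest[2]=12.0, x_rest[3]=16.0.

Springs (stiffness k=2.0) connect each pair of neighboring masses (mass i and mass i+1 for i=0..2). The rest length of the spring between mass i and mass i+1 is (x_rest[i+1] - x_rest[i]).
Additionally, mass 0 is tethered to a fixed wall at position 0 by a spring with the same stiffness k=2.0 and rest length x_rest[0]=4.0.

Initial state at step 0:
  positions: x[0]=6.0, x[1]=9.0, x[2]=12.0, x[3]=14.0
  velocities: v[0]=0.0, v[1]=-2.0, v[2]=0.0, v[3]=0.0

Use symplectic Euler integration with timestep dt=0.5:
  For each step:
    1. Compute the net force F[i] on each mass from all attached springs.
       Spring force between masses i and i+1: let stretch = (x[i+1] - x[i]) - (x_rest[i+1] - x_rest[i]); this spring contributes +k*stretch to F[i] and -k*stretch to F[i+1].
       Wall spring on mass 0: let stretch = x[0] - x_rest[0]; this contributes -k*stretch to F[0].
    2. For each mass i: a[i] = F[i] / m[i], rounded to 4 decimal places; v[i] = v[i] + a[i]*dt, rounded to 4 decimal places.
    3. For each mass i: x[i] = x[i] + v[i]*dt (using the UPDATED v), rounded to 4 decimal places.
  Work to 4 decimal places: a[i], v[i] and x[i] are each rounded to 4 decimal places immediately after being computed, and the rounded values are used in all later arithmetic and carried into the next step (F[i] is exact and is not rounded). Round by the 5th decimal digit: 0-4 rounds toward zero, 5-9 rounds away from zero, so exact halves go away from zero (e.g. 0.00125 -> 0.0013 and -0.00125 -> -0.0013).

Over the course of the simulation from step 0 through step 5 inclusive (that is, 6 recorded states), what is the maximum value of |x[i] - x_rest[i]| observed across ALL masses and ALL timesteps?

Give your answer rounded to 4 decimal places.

Answer: 2.6758

Derivation:
Step 0: x=[6.0000 9.0000 12.0000 14.0000] v=[0.0000 -2.0000 0.0000 0.0000]
Step 1: x=[5.2500 8.0000 11.5000 15.0000] v=[-1.5000 -2.0000 -1.0000 2.0000]
Step 2: x=[3.8750 7.3750 11.0000 16.2500] v=[-2.7500 -1.2500 -1.0000 2.5000]
Step 3: x=[2.4063 6.8125 11.3125 16.8750] v=[-2.9375 -1.1250 0.6250 1.2500]
Step 4: x=[1.4375 6.2969 12.1563 16.7188] v=[-1.9376 -1.0312 1.6875 -0.3125]
Step 5: x=[1.3242 6.2813 12.3516 16.2813] v=[-0.2267 -0.0312 0.3906 -0.8750]
Max displacement = 2.6758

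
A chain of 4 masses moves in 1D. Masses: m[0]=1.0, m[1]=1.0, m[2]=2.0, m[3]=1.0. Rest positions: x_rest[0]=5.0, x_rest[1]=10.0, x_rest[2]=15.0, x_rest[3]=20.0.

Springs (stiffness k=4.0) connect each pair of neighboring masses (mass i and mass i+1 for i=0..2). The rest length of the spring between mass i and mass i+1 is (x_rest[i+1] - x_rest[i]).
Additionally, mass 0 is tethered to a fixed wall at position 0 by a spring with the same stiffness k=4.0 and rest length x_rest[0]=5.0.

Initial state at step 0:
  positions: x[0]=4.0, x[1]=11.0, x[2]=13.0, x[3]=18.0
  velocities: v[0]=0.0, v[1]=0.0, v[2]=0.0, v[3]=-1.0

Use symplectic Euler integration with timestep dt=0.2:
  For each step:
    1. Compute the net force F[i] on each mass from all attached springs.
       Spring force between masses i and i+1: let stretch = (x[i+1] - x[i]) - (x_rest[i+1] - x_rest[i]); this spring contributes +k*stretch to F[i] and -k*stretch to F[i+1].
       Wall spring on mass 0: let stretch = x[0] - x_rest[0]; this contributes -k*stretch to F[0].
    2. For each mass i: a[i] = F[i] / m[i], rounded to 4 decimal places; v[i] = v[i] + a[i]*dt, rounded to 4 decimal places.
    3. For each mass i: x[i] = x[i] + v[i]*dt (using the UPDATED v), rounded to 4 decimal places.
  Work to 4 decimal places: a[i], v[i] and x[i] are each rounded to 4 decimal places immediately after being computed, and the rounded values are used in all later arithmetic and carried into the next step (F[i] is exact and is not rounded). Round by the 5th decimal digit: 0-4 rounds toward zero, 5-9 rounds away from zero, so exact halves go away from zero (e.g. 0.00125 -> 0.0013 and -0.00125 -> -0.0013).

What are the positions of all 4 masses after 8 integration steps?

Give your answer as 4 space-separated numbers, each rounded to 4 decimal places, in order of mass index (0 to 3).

Step 0: x=[4.0000 11.0000 13.0000 18.0000] v=[0.0000 0.0000 0.0000 -1.0000]
Step 1: x=[4.4800 10.2000 13.2400 17.8000] v=[2.4000 -4.0000 1.2000 -1.0000]
Step 2: x=[5.1584 8.9712 13.6016 17.6704] v=[3.3920 -6.1440 1.8080 -0.6480]
Step 3: x=[5.6215 7.8732 13.9183 17.6898] v=[2.3155 -5.4899 1.5834 0.0970]
Step 4: x=[5.5454 7.3822 14.0531 17.9058] v=[-0.3803 -2.4552 0.6740 1.0798]
Step 5: x=[4.8760 7.6646 13.9624 18.3053] v=[-3.3472 1.4121 -0.4533 1.9976]
Step 6: x=[3.8726 8.5085 13.7153 18.8100] v=[-5.0171 4.2195 -1.2353 2.5233]
Step 7: x=[2.9913 9.4437 13.4593 19.2995] v=[-4.4065 4.6762 -1.2801 2.4475]
Step 8: x=[2.6638 9.9891 13.3492 19.6546] v=[-1.6376 2.7268 -0.5503 1.7753]

Answer: 2.6638 9.9891 13.3492 19.6546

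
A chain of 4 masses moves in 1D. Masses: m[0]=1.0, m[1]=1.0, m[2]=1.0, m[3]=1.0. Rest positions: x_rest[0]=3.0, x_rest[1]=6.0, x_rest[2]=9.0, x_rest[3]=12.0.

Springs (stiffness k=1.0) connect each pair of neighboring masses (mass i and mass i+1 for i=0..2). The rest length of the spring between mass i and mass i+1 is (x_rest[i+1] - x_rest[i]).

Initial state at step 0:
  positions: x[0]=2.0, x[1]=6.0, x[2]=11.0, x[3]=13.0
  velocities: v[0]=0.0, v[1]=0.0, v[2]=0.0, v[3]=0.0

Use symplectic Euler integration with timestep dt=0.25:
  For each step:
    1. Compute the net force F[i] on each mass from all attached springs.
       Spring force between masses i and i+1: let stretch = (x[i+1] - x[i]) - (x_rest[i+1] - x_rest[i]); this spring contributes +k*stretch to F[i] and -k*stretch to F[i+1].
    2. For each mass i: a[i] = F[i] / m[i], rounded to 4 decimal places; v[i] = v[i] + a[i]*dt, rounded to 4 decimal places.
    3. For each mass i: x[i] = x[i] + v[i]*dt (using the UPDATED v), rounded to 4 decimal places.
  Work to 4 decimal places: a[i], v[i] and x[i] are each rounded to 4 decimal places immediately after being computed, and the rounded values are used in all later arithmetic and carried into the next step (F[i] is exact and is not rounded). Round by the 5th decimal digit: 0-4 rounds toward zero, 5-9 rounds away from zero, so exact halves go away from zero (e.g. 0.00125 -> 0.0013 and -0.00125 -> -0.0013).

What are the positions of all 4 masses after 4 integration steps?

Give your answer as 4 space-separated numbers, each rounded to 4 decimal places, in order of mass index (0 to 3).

Step 0: x=[2.0000 6.0000 11.0000 13.0000] v=[0.0000 0.0000 0.0000 0.0000]
Step 1: x=[2.0625 6.0625 10.8125 13.0625] v=[0.2500 0.2500 -0.7500 0.2500]
Step 2: x=[2.1875 6.1719 10.4688 13.1719] v=[0.5000 0.4375 -1.3750 0.4375]
Step 3: x=[2.3740 6.3008 10.0254 13.2998] v=[0.7461 0.5156 -1.7735 0.5117]
Step 4: x=[2.6185 6.4171 9.5539 13.4106] v=[0.9778 0.4651 -1.8861 0.4431]

Answer: 2.6185 6.4171 9.5539 13.4106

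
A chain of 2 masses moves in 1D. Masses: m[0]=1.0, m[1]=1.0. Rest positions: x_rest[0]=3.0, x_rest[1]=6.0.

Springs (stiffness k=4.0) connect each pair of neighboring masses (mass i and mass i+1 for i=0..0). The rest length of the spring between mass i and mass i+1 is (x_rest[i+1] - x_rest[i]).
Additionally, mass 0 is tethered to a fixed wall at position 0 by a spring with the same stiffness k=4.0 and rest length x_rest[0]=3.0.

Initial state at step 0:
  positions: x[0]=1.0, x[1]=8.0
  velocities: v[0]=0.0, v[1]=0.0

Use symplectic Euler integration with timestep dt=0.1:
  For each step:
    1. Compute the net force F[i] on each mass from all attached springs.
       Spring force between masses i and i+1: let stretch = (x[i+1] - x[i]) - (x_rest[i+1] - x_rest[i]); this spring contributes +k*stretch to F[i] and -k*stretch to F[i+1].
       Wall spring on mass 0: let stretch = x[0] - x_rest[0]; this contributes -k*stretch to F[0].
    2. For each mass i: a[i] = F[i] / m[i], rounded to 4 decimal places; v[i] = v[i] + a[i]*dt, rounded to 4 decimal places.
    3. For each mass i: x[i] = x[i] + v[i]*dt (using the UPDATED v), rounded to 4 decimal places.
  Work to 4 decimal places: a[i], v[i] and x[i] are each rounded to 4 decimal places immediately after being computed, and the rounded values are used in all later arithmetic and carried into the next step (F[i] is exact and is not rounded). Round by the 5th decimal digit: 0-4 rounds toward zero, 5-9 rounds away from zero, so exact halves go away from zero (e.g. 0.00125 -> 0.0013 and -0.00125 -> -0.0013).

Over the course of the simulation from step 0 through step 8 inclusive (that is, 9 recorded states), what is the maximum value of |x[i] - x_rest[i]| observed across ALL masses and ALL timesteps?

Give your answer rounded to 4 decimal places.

Step 0: x=[1.0000 8.0000] v=[0.0000 0.0000]
Step 1: x=[1.2400 7.8400] v=[2.4000 -1.6000]
Step 2: x=[1.6944 7.5360] v=[4.5440 -3.0400]
Step 3: x=[2.3147 7.1183] v=[6.2029 -4.1766]
Step 4: x=[3.0346 6.6285] v=[7.1985 -4.8980]
Step 5: x=[3.7768 6.1149] v=[7.4222 -5.1356]
Step 6: x=[4.4615 5.6278] v=[6.8467 -4.8708]
Step 7: x=[5.0144 5.2141] v=[5.5286 -4.1373]
Step 8: x=[5.3747 4.9124] v=[3.6027 -3.0172]
Max displacement = 2.3747

Answer: 2.3747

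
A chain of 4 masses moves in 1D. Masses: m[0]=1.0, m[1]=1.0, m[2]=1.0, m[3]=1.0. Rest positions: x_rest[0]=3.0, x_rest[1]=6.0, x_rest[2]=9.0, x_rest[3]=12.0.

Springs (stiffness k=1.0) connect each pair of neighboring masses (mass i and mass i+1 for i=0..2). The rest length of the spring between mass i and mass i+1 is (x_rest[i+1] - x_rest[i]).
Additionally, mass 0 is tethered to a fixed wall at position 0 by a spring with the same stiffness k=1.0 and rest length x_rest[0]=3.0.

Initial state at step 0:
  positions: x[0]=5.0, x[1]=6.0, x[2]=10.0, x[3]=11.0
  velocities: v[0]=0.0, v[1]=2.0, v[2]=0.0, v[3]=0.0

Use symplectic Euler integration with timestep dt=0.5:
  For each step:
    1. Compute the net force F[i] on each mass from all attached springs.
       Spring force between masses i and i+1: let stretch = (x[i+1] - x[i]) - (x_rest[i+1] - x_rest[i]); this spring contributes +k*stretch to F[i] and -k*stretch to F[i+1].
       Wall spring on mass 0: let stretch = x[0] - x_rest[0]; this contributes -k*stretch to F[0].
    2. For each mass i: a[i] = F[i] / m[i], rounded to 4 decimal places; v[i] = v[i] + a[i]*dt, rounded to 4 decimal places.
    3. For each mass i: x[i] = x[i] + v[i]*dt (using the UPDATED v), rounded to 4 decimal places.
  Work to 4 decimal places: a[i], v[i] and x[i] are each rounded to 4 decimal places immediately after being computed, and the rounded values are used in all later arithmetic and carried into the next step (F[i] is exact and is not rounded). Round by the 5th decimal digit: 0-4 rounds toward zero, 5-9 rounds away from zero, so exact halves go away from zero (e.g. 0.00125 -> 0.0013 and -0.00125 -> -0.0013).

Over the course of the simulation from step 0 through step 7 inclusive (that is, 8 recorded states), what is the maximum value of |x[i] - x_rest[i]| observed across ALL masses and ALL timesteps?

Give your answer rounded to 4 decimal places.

Answer: 2.9375

Derivation:
Step 0: x=[5.0000 6.0000 10.0000 11.0000] v=[0.0000 2.0000 0.0000 0.0000]
Step 1: x=[4.0000 7.7500 9.2500 11.5000] v=[-2.0000 3.5000 -1.5000 1.0000]
Step 2: x=[2.9375 8.9375 8.6875 12.1875] v=[-2.1250 2.3750 -1.1250 1.3750]
Step 3: x=[2.6406 8.5625 9.0625 12.7500] v=[-0.5938 -0.7500 0.7500 1.1250]
Step 4: x=[3.1641 6.8320 10.2344 13.1407] v=[1.0469 -3.4610 2.3438 0.7813]
Step 5: x=[3.8135 5.0351 11.2823 13.5548] v=[1.2988 -3.5938 2.0958 0.8282]
Step 6: x=[3.8150 4.4946 11.3366 14.1508] v=[0.0029 -1.0810 0.1085 1.1920]
Step 7: x=[3.0326 5.4947 10.3839 14.7933] v=[-1.5648 2.0002 -1.9054 1.2849]
Max displacement = 2.9375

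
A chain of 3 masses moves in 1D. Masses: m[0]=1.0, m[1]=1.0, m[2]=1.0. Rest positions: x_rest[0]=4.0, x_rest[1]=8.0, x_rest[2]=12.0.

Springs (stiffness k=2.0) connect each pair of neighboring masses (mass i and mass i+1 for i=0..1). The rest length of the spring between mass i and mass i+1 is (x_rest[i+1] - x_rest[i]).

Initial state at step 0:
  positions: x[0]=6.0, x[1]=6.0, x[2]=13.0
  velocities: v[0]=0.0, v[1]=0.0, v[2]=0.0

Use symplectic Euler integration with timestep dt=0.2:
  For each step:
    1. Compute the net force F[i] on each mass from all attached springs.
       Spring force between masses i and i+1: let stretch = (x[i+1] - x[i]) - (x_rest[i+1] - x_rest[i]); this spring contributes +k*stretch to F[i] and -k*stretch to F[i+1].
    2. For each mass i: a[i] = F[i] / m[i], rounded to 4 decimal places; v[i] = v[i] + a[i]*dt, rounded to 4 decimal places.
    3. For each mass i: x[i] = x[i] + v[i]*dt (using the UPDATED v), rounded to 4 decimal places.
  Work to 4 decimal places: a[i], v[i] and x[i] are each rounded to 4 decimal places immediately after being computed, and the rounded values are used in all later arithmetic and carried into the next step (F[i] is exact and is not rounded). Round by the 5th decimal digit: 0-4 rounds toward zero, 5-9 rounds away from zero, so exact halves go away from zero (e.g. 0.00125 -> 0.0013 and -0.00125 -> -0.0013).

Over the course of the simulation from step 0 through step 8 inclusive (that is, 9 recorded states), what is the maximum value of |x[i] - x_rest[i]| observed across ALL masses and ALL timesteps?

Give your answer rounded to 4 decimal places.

Answer: 2.7332

Derivation:
Step 0: x=[6.0000 6.0000 13.0000] v=[0.0000 0.0000 0.0000]
Step 1: x=[5.6800 6.5600 12.7600] v=[-1.6000 2.8000 -1.2000]
Step 2: x=[5.1104 7.5456 12.3440] v=[-2.8480 4.9280 -2.0800]
Step 3: x=[4.4156 8.7203 11.8641] v=[-3.4739 5.8733 -2.3994]
Step 4: x=[3.7452 9.8021 11.4527] v=[-3.3520 5.4089 -2.0569]
Step 5: x=[3.2394 10.5314 11.2293] v=[-2.5292 3.6464 -1.1171]
Step 6: x=[2.9969 10.7332 11.2700] v=[-1.2124 1.0088 0.2037]
Step 7: x=[3.0533 10.3590 11.5878] v=[0.2821 -1.8710 1.5890]
Step 8: x=[3.3742 9.4986 12.1273] v=[1.6044 -4.3018 2.6975]
Max displacement = 2.7332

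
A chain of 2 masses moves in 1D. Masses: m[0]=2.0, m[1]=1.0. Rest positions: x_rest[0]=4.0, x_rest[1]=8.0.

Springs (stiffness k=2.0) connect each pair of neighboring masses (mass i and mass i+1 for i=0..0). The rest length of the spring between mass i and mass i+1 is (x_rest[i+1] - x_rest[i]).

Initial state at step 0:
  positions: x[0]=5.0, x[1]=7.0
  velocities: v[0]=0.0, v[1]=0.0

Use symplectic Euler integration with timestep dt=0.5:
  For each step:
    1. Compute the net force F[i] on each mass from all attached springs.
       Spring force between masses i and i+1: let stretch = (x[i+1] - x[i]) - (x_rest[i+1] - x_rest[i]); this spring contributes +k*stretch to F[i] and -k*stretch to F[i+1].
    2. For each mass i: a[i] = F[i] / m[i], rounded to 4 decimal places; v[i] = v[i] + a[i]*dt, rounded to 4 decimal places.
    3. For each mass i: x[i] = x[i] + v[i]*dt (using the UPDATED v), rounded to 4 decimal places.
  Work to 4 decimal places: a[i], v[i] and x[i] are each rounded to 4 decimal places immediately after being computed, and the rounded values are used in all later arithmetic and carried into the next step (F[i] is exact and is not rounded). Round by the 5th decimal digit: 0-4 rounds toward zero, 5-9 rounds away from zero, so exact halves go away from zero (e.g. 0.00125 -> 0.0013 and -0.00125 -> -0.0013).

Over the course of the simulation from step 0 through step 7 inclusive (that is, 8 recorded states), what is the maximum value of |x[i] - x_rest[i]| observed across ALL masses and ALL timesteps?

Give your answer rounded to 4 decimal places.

Answer: 1.8125

Derivation:
Step 0: x=[5.0000 7.0000] v=[0.0000 0.0000]
Step 1: x=[4.5000 8.0000] v=[-1.0000 2.0000]
Step 2: x=[3.8750 9.2500] v=[-1.2500 2.5000]
Step 3: x=[3.5938 9.8125] v=[-0.5625 1.1250]
Step 4: x=[3.8673 9.2657] v=[0.5469 -1.0937]
Step 5: x=[4.4904 8.0197] v=[1.2461 -2.4921]
Step 6: x=[4.9958 7.0090] v=[1.0108 -2.0214]
Step 7: x=[5.0045 6.9917] v=[0.0174 -0.0346]
Max displacement = 1.8125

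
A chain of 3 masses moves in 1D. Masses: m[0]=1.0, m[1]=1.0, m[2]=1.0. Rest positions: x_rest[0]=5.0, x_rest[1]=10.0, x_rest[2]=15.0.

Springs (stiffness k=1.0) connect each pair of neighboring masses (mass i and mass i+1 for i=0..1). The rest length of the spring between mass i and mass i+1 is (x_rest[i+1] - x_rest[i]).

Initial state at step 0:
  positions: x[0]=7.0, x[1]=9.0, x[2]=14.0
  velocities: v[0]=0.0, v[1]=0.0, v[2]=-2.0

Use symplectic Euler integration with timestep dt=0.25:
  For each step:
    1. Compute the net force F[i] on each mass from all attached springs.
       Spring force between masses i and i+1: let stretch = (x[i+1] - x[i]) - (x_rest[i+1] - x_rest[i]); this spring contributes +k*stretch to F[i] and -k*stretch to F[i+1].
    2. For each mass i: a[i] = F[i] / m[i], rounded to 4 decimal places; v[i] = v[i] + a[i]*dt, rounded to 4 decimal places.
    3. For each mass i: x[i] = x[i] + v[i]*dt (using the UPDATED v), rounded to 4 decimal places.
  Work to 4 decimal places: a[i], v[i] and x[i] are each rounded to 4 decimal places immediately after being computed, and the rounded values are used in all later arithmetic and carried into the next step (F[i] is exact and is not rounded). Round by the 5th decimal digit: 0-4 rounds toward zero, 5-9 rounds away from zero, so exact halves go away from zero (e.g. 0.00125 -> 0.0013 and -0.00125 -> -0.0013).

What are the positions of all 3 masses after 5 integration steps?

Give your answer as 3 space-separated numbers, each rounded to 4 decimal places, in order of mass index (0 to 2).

Step 0: x=[7.0000 9.0000 14.0000] v=[0.0000 0.0000 -2.0000]
Step 1: x=[6.8125 9.1875 13.5000] v=[-0.7500 0.7500 -2.0000]
Step 2: x=[6.4609 9.4961 13.0430] v=[-1.4063 1.2344 -1.8281]
Step 3: x=[5.9865 9.8367 12.6768] v=[-1.8975 1.3623 -1.4648]
Step 4: x=[5.4403 10.1142 12.4456] v=[-2.1850 1.1098 -0.9248]
Step 5: x=[4.8737 10.2453 12.3812] v=[-2.2665 0.5242 -0.2577]

Answer: 4.8737 10.2453 12.3812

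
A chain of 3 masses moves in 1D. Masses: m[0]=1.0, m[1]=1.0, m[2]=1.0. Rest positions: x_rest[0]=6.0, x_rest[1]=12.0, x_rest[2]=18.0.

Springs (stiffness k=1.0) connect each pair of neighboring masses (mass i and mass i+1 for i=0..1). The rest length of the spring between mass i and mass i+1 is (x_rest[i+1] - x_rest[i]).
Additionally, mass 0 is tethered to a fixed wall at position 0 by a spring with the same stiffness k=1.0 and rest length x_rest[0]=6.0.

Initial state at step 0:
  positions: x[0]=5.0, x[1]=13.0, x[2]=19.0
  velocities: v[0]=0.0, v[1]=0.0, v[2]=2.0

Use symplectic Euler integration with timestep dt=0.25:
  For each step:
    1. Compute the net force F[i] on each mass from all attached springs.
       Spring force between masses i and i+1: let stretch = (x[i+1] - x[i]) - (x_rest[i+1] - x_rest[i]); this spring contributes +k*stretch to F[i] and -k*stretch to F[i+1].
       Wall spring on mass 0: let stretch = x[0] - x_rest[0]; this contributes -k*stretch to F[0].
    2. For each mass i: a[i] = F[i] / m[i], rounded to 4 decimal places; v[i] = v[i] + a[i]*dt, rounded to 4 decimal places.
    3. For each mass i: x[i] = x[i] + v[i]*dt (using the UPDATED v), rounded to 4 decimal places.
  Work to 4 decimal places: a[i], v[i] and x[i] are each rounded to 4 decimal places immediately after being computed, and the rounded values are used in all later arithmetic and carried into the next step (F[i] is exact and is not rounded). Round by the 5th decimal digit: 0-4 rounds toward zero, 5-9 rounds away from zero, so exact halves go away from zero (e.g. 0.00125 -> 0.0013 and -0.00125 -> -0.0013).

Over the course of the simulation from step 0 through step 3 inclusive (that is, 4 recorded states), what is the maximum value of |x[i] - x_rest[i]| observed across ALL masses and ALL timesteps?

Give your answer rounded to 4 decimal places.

Step 0: x=[5.0000 13.0000 19.0000] v=[0.0000 0.0000 2.0000]
Step 1: x=[5.1875 12.8750 19.5000] v=[0.7500 -0.5000 2.0000]
Step 2: x=[5.5313 12.6836 19.9610] v=[1.3750 -0.7656 1.8438]
Step 3: x=[5.9764 12.5000 20.3421] v=[1.7803 -0.7343 1.5245]
Max displacement = 2.3421

Answer: 2.3421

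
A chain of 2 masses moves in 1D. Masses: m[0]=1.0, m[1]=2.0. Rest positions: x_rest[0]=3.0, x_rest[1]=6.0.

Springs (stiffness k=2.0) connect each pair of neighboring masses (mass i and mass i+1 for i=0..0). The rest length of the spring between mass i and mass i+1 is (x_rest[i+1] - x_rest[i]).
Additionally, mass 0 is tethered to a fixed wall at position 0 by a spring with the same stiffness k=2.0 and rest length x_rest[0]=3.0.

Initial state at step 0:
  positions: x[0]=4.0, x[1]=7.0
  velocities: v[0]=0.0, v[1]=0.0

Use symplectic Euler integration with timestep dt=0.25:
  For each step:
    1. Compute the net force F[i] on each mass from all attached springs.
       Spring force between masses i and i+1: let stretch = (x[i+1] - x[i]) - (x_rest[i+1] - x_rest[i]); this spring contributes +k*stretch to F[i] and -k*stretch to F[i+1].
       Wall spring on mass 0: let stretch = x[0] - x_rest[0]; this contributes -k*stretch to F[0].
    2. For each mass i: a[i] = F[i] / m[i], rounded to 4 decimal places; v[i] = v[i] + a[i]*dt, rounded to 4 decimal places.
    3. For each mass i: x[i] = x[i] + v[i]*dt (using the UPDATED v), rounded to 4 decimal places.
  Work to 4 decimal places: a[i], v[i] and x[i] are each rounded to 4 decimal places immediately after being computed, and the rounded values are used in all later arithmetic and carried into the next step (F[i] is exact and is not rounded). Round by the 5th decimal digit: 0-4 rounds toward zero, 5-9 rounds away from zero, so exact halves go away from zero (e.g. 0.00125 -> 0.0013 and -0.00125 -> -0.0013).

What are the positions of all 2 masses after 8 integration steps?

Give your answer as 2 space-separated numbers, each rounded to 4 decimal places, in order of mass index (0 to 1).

Step 0: x=[4.0000 7.0000] v=[0.0000 0.0000]
Step 1: x=[3.8750 7.0000] v=[-0.5000 0.0000]
Step 2: x=[3.6563 6.9922] v=[-0.8750 -0.0313]
Step 3: x=[3.3975 6.9634] v=[-1.0352 -0.1153]
Step 4: x=[3.1598 6.8992] v=[-0.9510 -0.2568]
Step 5: x=[2.9945 6.7888] v=[-0.6612 -0.4417]
Step 6: x=[2.9292 6.6287] v=[-0.2613 -0.6403]
Step 7: x=[2.9602 6.4249] v=[0.1239 -0.8152]
Step 8: x=[3.0543 6.1921] v=[0.3762 -0.9314]

Answer: 3.0543 6.1921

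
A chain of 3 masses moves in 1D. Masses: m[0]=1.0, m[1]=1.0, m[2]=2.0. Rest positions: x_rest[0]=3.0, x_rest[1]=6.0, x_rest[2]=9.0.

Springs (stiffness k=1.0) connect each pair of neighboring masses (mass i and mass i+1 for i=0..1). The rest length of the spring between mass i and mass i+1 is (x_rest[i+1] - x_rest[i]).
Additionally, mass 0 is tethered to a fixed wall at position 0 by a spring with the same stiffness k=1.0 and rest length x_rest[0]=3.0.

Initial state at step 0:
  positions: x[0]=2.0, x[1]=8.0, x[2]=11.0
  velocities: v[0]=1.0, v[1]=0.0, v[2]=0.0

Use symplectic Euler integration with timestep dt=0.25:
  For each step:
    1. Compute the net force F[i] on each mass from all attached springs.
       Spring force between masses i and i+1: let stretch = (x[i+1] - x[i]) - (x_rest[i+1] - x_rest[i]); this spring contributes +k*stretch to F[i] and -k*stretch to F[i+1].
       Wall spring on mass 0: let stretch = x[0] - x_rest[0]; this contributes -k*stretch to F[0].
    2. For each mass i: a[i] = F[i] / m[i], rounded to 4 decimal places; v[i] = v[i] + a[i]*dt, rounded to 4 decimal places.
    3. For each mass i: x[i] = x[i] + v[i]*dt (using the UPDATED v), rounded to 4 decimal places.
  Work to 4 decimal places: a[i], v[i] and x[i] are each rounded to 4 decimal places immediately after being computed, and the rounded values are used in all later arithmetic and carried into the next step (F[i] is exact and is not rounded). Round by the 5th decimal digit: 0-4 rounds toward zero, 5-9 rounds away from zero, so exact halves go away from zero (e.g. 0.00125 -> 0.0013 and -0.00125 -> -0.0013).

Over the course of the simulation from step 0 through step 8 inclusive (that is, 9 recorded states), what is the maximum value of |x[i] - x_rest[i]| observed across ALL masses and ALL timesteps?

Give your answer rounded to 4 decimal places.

Answer: 2.5226

Derivation:
Step 0: x=[2.0000 8.0000 11.0000] v=[1.0000 0.0000 0.0000]
Step 1: x=[2.5000 7.8125 11.0000] v=[2.0000 -0.7500 0.0000]
Step 2: x=[3.1758 7.4922 10.9941] v=[2.7031 -1.2813 -0.0235]
Step 3: x=[3.9229 7.1210 10.9725] v=[2.9883 -1.4849 -0.0863]
Step 4: x=[4.6247 6.7906 10.9243] v=[2.8071 -1.3216 -0.1928]
Step 5: x=[5.1728 6.5832 10.8407] v=[2.1924 -0.8297 -0.3345]
Step 6: x=[5.4858 6.5537 10.7178] v=[1.2518 -0.1179 -0.4917]
Step 7: x=[5.5226 6.7178 10.5585] v=[0.1473 0.6562 -0.6372]
Step 8: x=[5.2890 7.0472 10.3729] v=[-0.9346 1.3176 -0.7423]
Max displacement = 2.5226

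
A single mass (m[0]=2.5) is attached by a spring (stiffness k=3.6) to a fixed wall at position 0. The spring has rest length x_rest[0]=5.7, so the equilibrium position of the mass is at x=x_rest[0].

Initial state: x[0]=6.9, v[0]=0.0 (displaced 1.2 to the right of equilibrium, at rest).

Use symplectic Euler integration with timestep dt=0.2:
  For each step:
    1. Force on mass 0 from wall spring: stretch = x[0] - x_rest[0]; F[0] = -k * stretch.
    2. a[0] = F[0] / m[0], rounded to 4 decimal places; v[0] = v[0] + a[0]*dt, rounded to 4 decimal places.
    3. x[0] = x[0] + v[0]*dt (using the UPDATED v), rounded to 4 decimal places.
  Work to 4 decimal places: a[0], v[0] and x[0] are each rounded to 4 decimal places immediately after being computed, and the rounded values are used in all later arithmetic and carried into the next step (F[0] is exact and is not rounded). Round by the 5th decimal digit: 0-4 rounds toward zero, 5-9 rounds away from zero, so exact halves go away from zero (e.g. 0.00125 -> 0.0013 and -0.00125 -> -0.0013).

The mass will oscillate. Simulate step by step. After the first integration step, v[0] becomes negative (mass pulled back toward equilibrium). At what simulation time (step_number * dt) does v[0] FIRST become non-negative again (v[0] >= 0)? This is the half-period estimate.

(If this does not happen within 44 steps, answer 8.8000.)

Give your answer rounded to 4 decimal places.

Answer: 2.8000

Derivation:
Step 0: x=[6.9000] v=[0.0000]
Step 1: x=[6.8309] v=[-0.3456]
Step 2: x=[6.6966] v=[-0.6713]
Step 3: x=[6.5049] v=[-0.9583]
Step 4: x=[6.2669] v=[-1.1901]
Step 5: x=[5.9962] v=[-1.3534]
Step 6: x=[5.7085] v=[-1.4387]
Step 7: x=[5.4203] v=[-1.4411]
Step 8: x=[5.1482] v=[-1.3605]
Step 9: x=[4.9079] v=[-1.2016]
Step 10: x=[4.7132] v=[-0.9735]
Step 11: x=[4.5753] v=[-0.6893]
Step 12: x=[4.5022] v=[-0.3654]
Step 13: x=[4.4981] v=[-0.0204]
Step 14: x=[4.5632] v=[0.3257]
First v>=0 after going negative at step 14, time=2.8000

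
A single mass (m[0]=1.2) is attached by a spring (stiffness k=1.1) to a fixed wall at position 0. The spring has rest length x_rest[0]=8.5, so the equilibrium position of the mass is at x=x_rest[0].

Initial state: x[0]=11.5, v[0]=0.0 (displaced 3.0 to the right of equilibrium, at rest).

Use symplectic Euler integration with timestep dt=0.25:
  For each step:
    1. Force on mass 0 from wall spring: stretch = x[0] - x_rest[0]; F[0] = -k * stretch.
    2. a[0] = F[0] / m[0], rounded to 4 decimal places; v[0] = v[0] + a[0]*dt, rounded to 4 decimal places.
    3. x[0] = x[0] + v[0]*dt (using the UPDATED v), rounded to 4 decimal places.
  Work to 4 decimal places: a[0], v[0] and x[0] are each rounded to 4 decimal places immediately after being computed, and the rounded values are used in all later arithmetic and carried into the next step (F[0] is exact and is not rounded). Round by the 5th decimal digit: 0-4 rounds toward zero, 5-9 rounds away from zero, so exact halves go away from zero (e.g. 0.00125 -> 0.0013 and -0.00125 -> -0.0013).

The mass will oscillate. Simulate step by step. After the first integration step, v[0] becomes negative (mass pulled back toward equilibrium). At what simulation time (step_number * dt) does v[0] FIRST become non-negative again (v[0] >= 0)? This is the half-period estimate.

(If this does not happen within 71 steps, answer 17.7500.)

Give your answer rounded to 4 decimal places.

Answer: 3.5000

Derivation:
Step 0: x=[11.5000] v=[0.0000]
Step 1: x=[11.3281] v=[-0.6875]
Step 2: x=[10.9942] v=[-1.3356]
Step 3: x=[10.5174] v=[-1.9072]
Step 4: x=[9.9250] v=[-2.3695]
Step 5: x=[9.2510] v=[-2.6961]
Step 6: x=[8.5340] v=[-2.8682]
Step 7: x=[7.8150] v=[-2.8760]
Step 8: x=[7.1353] v=[-2.7190]
Step 9: x=[6.5337] v=[-2.4063]
Step 10: x=[6.0448] v=[-1.9557]
Step 11: x=[5.6965] v=[-1.3931]
Step 12: x=[5.5089] v=[-0.7506]
Step 13: x=[5.4926] v=[-0.0652]
Step 14: x=[5.6486] v=[0.6240]
First v>=0 after going negative at step 14, time=3.5000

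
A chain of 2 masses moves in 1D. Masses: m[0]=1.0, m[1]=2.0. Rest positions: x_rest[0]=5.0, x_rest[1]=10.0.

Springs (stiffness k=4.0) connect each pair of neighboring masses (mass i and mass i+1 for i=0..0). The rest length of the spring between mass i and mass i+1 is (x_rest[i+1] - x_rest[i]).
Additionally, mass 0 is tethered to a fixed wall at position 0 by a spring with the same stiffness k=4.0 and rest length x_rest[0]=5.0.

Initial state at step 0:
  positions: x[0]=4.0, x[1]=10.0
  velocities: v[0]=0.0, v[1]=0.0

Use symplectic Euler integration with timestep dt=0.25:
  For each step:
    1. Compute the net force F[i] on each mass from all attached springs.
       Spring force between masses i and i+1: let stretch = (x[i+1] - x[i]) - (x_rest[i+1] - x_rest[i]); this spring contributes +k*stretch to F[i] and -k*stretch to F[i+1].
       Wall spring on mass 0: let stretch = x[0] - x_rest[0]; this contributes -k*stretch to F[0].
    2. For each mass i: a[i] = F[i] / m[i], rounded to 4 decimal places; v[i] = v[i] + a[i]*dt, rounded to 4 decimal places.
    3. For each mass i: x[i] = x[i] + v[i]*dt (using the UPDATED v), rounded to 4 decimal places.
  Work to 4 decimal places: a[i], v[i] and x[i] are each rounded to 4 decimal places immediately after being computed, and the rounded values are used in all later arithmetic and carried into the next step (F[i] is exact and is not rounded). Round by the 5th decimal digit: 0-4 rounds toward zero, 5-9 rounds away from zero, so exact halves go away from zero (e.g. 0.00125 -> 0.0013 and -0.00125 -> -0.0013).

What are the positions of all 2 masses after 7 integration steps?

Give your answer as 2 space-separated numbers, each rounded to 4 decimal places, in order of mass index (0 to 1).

Step 0: x=[4.0000 10.0000] v=[0.0000 0.0000]
Step 1: x=[4.5000 9.8750] v=[2.0000 -0.5000]
Step 2: x=[5.2188 9.7031] v=[2.8750 -0.6875]
Step 3: x=[5.7539 9.5957] v=[2.1405 -0.4297]
Step 4: x=[5.8110 9.6331] v=[0.2284 0.1494]
Step 5: x=[5.3709 9.8177] v=[-1.7605 0.7384]
Step 6: x=[4.6998 10.0715] v=[-2.6846 1.0150]
Step 7: x=[4.1966 10.2788] v=[-2.0127 0.8292]

Answer: 4.1966 10.2788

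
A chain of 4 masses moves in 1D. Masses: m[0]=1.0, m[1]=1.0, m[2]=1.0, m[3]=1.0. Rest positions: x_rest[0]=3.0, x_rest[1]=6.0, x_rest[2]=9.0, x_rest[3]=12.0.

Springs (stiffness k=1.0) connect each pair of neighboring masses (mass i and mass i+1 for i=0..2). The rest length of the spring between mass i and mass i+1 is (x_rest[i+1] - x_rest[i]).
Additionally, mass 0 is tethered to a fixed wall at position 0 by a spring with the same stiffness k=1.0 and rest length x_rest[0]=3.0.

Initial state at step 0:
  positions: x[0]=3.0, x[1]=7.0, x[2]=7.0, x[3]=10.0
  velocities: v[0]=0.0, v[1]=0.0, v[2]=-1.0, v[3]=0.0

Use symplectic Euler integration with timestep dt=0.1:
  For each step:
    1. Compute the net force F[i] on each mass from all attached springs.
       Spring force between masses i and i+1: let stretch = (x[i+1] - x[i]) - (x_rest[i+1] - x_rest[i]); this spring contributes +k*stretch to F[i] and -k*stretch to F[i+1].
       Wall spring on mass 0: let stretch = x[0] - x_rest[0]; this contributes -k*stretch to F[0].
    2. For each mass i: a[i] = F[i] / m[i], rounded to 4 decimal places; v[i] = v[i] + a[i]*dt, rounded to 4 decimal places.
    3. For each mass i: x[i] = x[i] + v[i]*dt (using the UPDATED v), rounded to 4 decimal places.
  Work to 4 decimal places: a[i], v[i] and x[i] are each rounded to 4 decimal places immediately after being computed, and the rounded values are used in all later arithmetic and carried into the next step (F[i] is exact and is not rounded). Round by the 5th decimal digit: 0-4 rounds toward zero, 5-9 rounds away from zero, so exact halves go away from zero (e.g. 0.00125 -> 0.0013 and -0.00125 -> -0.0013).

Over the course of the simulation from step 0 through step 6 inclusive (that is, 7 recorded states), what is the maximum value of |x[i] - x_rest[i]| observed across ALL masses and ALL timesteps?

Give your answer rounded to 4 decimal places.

Step 0: x=[3.0000 7.0000 7.0000 10.0000] v=[0.0000 0.0000 -1.0000 0.0000]
Step 1: x=[3.0100 6.9600 6.9300 10.0000] v=[0.1000 -0.4000 -0.7000 0.0000]
Step 2: x=[3.0294 6.8802 6.8910 9.9993] v=[0.1940 -0.7980 -0.3900 -0.0070]
Step 3: x=[3.0570 6.7620 6.8830 9.9975] v=[0.2761 -1.1820 -0.0803 -0.0178]
Step 4: x=[3.0911 6.6080 6.9049 9.9946] v=[0.3409 -1.5404 0.2191 -0.0293]
Step 5: x=[3.1295 6.4218 6.9547 9.9908] v=[0.3835 -1.8624 0.4984 -0.0383]
Step 6: x=[3.1695 6.2080 7.0296 9.9866] v=[0.3998 -2.1383 0.7487 -0.0419]
Max displacement = 2.1170

Answer: 2.1170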